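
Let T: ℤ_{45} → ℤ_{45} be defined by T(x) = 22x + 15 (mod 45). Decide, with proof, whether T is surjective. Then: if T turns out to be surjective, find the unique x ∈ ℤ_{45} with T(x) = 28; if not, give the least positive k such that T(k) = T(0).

19

Since gcd(22, 45) = 1, 22 is invertible modulo 45. Euclid's algorithm: 45 = 2·22 + 1; back-substituting gives 1 = 43·22 − 21·45, so 22⁻¹ ≡ 43 (mod 45).
Then y ↦ 43(y − 15) is a two-sided inverse to T, so every y ∈ ℤ_{45} has a preimage.
Therefore T is surjective.
Since T is surjective, we find T⁻¹(28): we need 22x ≡ 28 − 15 ≡ 13 (mod 45). Using 22⁻¹ = 43: x ≡ 43·13 = 559 = 12·45 + 19, so x = 19.
Check: T(19) = 22·19 + 15 = 433 = 9·45 + 28 ≡ 28 (mod 45).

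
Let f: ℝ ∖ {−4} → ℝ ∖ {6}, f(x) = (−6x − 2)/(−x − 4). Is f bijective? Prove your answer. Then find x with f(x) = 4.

Suppose f(u) = f(v). Cross-multiplying: (−6u − 2)(−v − 4) = (−6v − 2)(−u − 4).
Expanding both sides and cancelling the symmetric terms leaves 22·(u − v) = 0. Since 22 ≠ 0, u = v. Hence f is injective.
For any y ≠ 6, solving y(−x − 4) = −6x − 2 for x gives a well-defined x ≠ −4. So f is surjective.
So f is bijective.
Solving f(x) = 4: cross-multiplying gives −6x − 2 = 4(−x − 4), which rearranges to −2x = −14, so x = 7.

7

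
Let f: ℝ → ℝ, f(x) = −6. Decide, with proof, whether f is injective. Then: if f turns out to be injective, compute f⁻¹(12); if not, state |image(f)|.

1

Recall that injectivity means: for all x_1, x_2 in the domain, f(x_1) = f(x_2) implies x_1 = x_2.
f(0) = −6 = f(1) with 0 ≠ 1, so f is not injective.
Since f is not injective, we state |image(f)|: the image of f is {−6}, which has 1 element.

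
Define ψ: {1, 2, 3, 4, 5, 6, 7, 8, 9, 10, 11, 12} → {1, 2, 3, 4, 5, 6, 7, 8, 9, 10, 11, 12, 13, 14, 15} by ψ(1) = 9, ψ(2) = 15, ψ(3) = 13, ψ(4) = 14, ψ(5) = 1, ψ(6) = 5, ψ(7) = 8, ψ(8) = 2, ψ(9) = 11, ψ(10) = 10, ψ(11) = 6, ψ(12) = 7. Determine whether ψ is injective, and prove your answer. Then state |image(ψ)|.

12

The values ψ(1), …, ψ(12) are 9, 15, 13, 14, 1, 5, 8, 2, 11, 10, 6, 7 — all distinct.
So ψ(u) = ψ(v) only when u = v, and ψ is injective.
The image of ψ is {1, 2, 5, 6, 7, 8, 9, 10, 11, 13, 14, 15}, which has 12 elements.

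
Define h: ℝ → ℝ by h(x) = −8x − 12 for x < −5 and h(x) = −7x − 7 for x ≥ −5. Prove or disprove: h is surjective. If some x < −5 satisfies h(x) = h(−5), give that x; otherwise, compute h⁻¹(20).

-27/7

Both pieces are strictly decreasing (slopes −8 and −7), so each is injective on its own interval.
The left piece maps (−∞, −5) onto (28, ∞); the right piece maps [−5, ∞) onto (−∞, 28].
These images together cover ℝ, so h is surjective.
Because the two images are disjoint, no x < −5 has h(x) = h(−5), so we compute h⁻¹(20): 20 lies in (−∞, 28], so solve −7x − 7 = 20: x = (20 + 7)/(−7) = −27/7.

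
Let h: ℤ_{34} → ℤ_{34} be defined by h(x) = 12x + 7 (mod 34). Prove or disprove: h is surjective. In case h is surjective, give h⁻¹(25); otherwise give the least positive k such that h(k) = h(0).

Since gcd(12, 34) = 2, we have 12x ≡ 0 (mod 2) for all x, so h(x) ≡ 1 (mod 2).
But 0 ≢ 1 (mod 2), so 0 ∈ ℤ_{34} has no preimage. Thus h is not surjective.
Since h is not surjective, we find the least positive k with h(k) = h(0): this means 12k ≡ 0 (mod 34), i.e. 34 ∣ 12k. Since gcd(12, 34) = 2, dividing through by 2 this holds exactly when 17 ∣ 6k, and as gcd(6, 17) = 1, exactly when 17 ∣ k.
The smallest positive such k is 17.

17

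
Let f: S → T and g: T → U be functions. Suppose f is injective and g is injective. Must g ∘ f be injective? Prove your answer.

injective

Suppose (g ∘ f)(s) = (g ∘ f)(t), i.e. g(f(s)) = g(f(t)).
Since g is injective, f(s) = f(t). Since f is injective, s = t. Hence g ∘ f is injective.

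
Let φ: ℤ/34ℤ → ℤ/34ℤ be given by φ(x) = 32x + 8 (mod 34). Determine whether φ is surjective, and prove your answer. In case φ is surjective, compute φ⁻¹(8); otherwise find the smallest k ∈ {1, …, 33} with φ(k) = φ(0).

Since gcd(32, 34) = 2, we have 32x ≡ 0 (mod 2) for all x, so φ(x) ≡ 0 (mod 2).
But 1 ≢ 0 (mod 2), so 1 ∈ ℤ/34ℤ has no preimage. So φ is not surjective.
Since φ is not surjective, we find the least positive k with φ(k) = φ(0): this means 32k ≡ 0 (mod 34), i.e. 34 ∣ 32k. Since gcd(32, 34) = 2, dividing through by 2 this holds exactly when 17 ∣ 16k, and as gcd(16, 17) = 1, exactly when 17 ∣ k.
The smallest positive such k is 17.

17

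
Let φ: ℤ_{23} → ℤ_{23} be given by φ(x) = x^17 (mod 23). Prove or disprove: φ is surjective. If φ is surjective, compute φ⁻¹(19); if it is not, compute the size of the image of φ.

7

Since 23 is prime, the nonzero elements of ℤ_{23} form a cyclic group of order 22.
As gcd(17, 22) = 1, raising to the 17th power is a bijection on this group: if x_1^17 ≡ x_2^17 then (x_1x_2^{−1})^17 = 1, and the only element of order dividing gcd(17, 22) = 1 is 1, so x_1 = x_2.
With φ(0) = 0 this makes φ injective on all of ℤ_{23}, hence bijective (finite equal-size domain and codomain). In particular φ is surjective.
Since φ is surjective, we find the preimage of 19. The inverse of x ↦ x^17 on (ℤ_{23})^× is x ↦ x^13, because 17·13 = 221 = 10·22 + 1 ≡ 1 (mod 22) and x^{22} = 1 for x ≠ 0 (Fermat). So φ⁻¹(19) = 19^13 mod 23.
Repeated squaring mod 23: 19^1 ≡ 19, 19^2 ≡ 19² = 361 ≡ 16, 19^4 ≡ 16² = 256 ≡ 3, 19^8 ≡ 3² = 9. Since 13 = 8 + 4 + 1, 19^13 ≡ 9·3·19: 9·3 = 27 ≡ 4, then 4·19 = 76 ≡ 7. So 19^13 ≡ 7 (mod 23).
Hence φ⁻¹(19) = 7.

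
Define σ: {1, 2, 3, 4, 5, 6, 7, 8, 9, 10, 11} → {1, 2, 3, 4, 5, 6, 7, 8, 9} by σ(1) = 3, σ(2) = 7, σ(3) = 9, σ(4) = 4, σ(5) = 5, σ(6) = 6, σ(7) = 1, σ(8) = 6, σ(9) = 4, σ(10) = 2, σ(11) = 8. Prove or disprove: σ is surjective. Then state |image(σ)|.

Every element of the codomain has a preimage: 1 = σ(7), 2 = σ(10), 3 = σ(1), 4 = σ(4), 5 = σ(5), 6 = σ(6), 7 = σ(2), 8 = σ(11), 9 = σ(3).
Thus σ is surjective.
The image of σ is {1, 2, 3, 4, 5, 6, 7, 8, 9}, which has 9 elements.

9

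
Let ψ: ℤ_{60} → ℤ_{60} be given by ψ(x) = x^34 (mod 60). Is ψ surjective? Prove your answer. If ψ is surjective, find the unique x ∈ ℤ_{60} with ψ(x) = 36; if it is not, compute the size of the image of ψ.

ψ(2): Repeated squaring mod 60: 2^1 ≡ 2, 2^2 ≡ 2² = 4, 2^4 ≡ 4² = 16, 2^8 ≡ 16² = 256 ≡ 16, 2^16 ≡ 16² = 256 ≡ 16, 2^32 ≡ 16² = 256 ≡ 16. Since 34 = 32 + 2, 2^34 ≡ 16·4: 16·4 = 64 ≡ 4. So 2^34 ≡ 4 (mod 60).
ψ(8): Repeated squaring mod 60: 8^1 ≡ 8, 8^2 ≡ 8² = 64 ≡ 4, 8^4 ≡ 4² = 16, 8^8 ≡ 16² = 256 ≡ 16, 8^16 ≡ 16² = 256 ≡ 16, 8^32 ≡ 16² = 256 ≡ 16. Since 34 = 32 + 2, 8^34 ≡ 16·4: 16·4 = 64 ≡ 4. So 8^34 ≡ 4 (mod 60).
So ψ(2) = ψ(8) = 4 while 2 ≠ 8, hence ψ is not injective.
A non-injective map from the 60-element set ℤ_{60} to itself takes at most 59 distinct values, so it cannot be surjective. Therefore ψ is not surjective.
Since ψ is not surjective, we determine |image(ψ)|. Computing x^34 mod 60 for each x (by repeated squaring, reducing mod 60 at every step), the values ψ(0), ψ(1), …, ψ(59) are: 0, 1, 4, 9, 16, 25, 36, 49, 4, 21, 40, 1, 24, 49, 16, 45, 16, 49, 24, 1, 40, 21, 4, 49, 36, 25, 16, 9, 4, 1, 0, 1, 4, 9, 16, 25, 36, 49, 4, 21, 40, 1, 24, 49, 16, 45, 16, 49, 24, 1, 40, 21, 4, 49, 36, 25, 16, 9, 4, 1.
The distinct values are {0, 1, 4, 9, 16, 21, 24, 25, 36, 40, 45, 49}; there are 12 of them.

12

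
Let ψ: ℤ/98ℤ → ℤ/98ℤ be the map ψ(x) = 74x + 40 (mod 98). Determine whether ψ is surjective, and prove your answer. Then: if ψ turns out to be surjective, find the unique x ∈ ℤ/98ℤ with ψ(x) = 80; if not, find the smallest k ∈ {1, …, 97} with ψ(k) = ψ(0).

Since gcd(74, 98) = 2, we have 74x ≡ 0 (mod 2) for all x, so ψ(x) ≡ 0 (mod 2).
But 1 ≢ 0 (mod 2), so 1 ∈ ℤ/98ℤ has no preimage. Thus ψ is not surjective.
Since ψ is not surjective, we find the least positive k with ψ(k) = ψ(0): this means 74k ≡ 0 (mod 98), i.e. 98 ∣ 74k. Since gcd(74, 98) = 2, dividing through by 2 this holds exactly when 49 ∣ 37k, and as gcd(37, 49) = 1, exactly when 49 ∣ k.
The smallest positive such k is 49.

49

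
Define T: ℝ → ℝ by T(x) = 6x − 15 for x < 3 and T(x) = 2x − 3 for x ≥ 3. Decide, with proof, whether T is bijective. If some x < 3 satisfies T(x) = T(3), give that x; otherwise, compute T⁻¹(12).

Both pieces are strictly increasing (slopes 6 and 2), so each is injective on its own interval.
The left piece maps (−∞, 3) onto (−∞, 3); the right piece maps [3, ∞) onto [3, ∞).
Since 3 = 3, the images partition ℝ: T is injective and surjective, hence bijective.
Because the two images are disjoint, no x < 3 has T(x) = T(3), so we compute T⁻¹(12): 12 lies in [3, ∞), so solve 2x − 3 = 12: x = (12 + 3)/2 = 15/2.

15/2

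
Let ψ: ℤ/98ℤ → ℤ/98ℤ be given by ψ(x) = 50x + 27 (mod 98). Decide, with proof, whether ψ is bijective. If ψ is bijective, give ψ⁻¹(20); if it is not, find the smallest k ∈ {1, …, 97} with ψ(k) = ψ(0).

49

We have gcd(50, 98) = 2 > 1. Taking s = 0 and t = 49: ψ(0) = 27 and ψ(49) = 50·49 + 27 = 2477 ≡ 27 (mod 98).
So ψ(0) = ψ(49) while 0 ≠ 49, thus ψ is not injective, hence not bijective.
Since ψ is not bijective, we find the least positive k with ψ(k) = ψ(0): this means 50k ≡ 0 (mod 98), i.e. 98 ∣ 50k. Since gcd(50, 98) = 2, dividing through by 2 this holds exactly when 49 ∣ 25k, and as gcd(25, 49) = 1, exactly when 49 ∣ k.
The smallest positive such k is 49.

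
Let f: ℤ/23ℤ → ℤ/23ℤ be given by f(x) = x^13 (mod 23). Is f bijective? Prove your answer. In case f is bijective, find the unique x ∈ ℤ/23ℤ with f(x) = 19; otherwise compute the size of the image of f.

21

Since 23 is prime, the nonzero elements of ℤ/23ℤ form a cyclic group of order 22.
As gcd(13, 22) = 1, raising to the 13th power is a bijection on this group: if a^13 ≡ b^13 then (ab^{−1})^13 = 1, and the only element of order dividing gcd(13, 22) = 1 is 1, so a = b.
With f(0) = 0 this makes f injective on all of ℤ/23ℤ, hence bijective (finite equal-size domain and codomain). In particular f is bijective.
Since f is bijective, we find the preimage of 19. The inverse of x ↦ x^13 on (ℤ/23ℤ)^× is x ↦ x^17, because 13·17 = 221 = 10·22 + 1 ≡ 1 (mod 22) and x^{22} = 1 for x ≠ 0 (Fermat). So f⁻¹(19) = 19^17 mod 23.
Repeated squaring mod 23: 19^1 ≡ 19, 19^2 ≡ 19² = 361 ≡ 16, 19^4 ≡ 16² = 256 ≡ 3, 19^8 ≡ 3² = 9, 19^16 ≡ 9² = 81 ≡ 12. Since 17 = 16 + 1, 19^17 ≡ 12·19: 12·19 = 228 ≡ 21. So 19^17 ≡ 21 (mod 23).
Hence f⁻¹(19) = 21.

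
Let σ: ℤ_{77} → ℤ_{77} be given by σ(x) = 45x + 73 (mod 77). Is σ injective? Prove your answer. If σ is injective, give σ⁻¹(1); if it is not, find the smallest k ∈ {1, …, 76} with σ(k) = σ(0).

Suppose σ(s) = σ(t) in ℤ_{77}. Then 45s + 73 ≡ 45t + 73 (mod 77), therefore 45(s − t) ≡ 0 (mod 77).
Since gcd(45, 77) = 1, 45 is invertible modulo 77, therefore s − t ≡ 0 (mod 77), i.e. s = t.
Hence σ is injective.
We now compute 45⁻¹ mod 77 explicitly. Euclid's algorithm: 77 = 1·45 + 32, 45 = 1·32 + 13, 32 = 2·13 + 6, 13 = 2·6 + 1; back-substituting gives 1 = 12·45 − 7·77, so 45⁻¹ ≡ 12 (mod 77).
Since σ is injective, we compute σ⁻¹(1): solve 45x + 73 ≡ 1 (mod 77), i.e. 45x ≡ 5 (mod 77).
Multiplying by 45⁻¹ = 12 gives x ≡ 12·5 = 60 ≡ 60 (mod 77).
Check: σ(60) = 45·60 + 73 = 2773 = 36·77 + 1 ≡ 1 (mod 77).

60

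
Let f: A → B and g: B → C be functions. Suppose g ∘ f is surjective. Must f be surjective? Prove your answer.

not surjective

No. Take A = {0}, B = {0, 1}, C = {0}, f(a) = 0 for every a ∈ A, and g(b) = 0 for every b ∈ B.
Then g ∘ f is surjective onto {0}, but 1 ∈ B has no preimage under f, so f is not surjective.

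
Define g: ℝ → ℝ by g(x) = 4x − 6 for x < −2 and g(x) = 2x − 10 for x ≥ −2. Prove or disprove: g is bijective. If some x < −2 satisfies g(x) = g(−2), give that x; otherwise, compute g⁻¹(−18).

-3

Both pieces are strictly increasing (slopes 4 and 2), so each is injective on its own interval.
The left piece maps (−∞, −2) onto (−∞, −14); the right piece maps [−2, ∞) onto [−14, ∞).
Since −14 = −14, the images partition ℝ: g is injective and surjective, hence bijective.
Because the two images are disjoint, no x < −2 has g(x) = g(−2), so we compute g⁻¹(−18): −18 lies in (−∞, −14), so solve 4x − 6 = −18: x = (−18 + 6)/4 = −3.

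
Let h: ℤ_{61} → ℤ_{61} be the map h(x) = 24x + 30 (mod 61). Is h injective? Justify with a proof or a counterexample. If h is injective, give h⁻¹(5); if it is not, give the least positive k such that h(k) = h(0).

Recall that injectivity means: for all x_1, x_2 in the domain, h(x_1) = h(x_2) implies x_1 = x_2.
If h(x_1) = h(x_2), then 24x_1 ≡ 24x_2 (mod 61). Because gcd(24, 61) = 1, we may cancel 24 to get x_1 ≡ x_2 (mod 61).
Hence h is injective.
We now compute 24⁻¹ mod 61 explicitly. Euclid's algorithm: 61 = 2·24 + 13, 24 = 1·13 + 11, 13 = 1·11 + 2, 11 = 5·2 + 1; back-substituting gives 1 = 28·24 − 11·61, so 24⁻¹ ≡ 28 (mod 61).
Since h is injective, we compute h⁻¹(5): solve 24x + 30 ≡ 5 (mod 61), i.e. 24x ≡ 36 (mod 61).
Multiplying by 24⁻¹ = 28 gives x ≡ 28·36 = 1008 = 16·61 + 32 ≡ 32 (mod 61).
Check: h(32) = 24·32 + 30 = 798 = 13·61 + 5 ≡ 5 (mod 61).

32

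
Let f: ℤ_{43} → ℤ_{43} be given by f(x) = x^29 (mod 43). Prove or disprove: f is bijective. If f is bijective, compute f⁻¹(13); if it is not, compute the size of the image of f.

Since 43 is prime, the nonzero elements of ℤ_{43} form a cyclic group of order 42.
As gcd(29, 42) = 1, raising to the 29th power is a bijection on this group: if u^29 ≡ v^29 then (uv^{−1})^29 = 1, and the only element of order dividing gcd(29, 42) = 1 is 1, so u = v.
With f(0) = 0 this makes f injective on all of ℤ_{43}, hence bijective (finite equal-size domain and codomain). In particular f is bijective.
Since f is bijective, we find the preimage of 13. The inverse of x ↦ x^29 on (ℤ_{43})^× is x ↦ x^29, because 29·29 = 841 = 20·42 + 1 ≡ 1 (mod 42) and x^{42} = 1 for x ≠ 0 (Fermat). So f⁻¹(13) = 13^29 mod 43.
Repeated squaring mod 43: 13^1 ≡ 13, 13^2 ≡ 13² = 169 ≡ 40, 13^4 ≡ 40² = 1600 ≡ 9, 13^8 ≡ 9² = 81 ≡ 38, 13^16 ≡ 38² = 1444 ≡ 25. Since 29 = 16 + 8 + 4 + 1, 13^29 ≡ 25·38·9·13: 25·38 = 950 ≡ 4, then 4·9 = 36, then 36·13 = 468 ≡ 38. So 13^29 ≡ 38 (mod 43).
Hence f⁻¹(13) = 38.

38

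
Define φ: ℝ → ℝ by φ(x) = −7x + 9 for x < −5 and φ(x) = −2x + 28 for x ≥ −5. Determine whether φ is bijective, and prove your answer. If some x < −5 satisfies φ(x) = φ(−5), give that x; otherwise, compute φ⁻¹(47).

Both pieces are strictly decreasing (slopes −7 and −2), so each is injective on its own interval.
The left piece maps (−∞, −5) onto (44, ∞); the right piece maps [−5, ∞) onto (−∞, 38].
The images leave a gap (44 has no preimage), so φ is not surjective, hence not bijective.
Because the two images are disjoint, no x < −5 has φ(x) = φ(−5), so we compute φ⁻¹(47): 47 lies in (44, ∞), so solve −7x + 9 = 47: x = (47 − 9)/(−7) = −38/7.

-38/7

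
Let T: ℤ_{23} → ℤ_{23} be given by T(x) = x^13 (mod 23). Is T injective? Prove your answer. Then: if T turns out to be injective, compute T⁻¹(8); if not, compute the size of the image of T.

Since 23 is prime, the nonzero elements of ℤ_{23} form a cyclic group of order 22.
As gcd(13, 22) = 1, raising to the 13th power is a bijection on this group: if u^13 ≡ v^13 then (uv^{−1})^13 = 1, and the only element of order dividing gcd(13, 22) = 1 is 1, so u = v.
With T(0) = 0 this makes T injective on all of ℤ_{23}, hence bijective (finite equal-size domain and codomain). In particular T is injective.
Since T is injective, we find the preimage of 8. The inverse of x ↦ x^13 on (ℤ_{23})^× is x ↦ x^17, because 13·17 = 221 = 10·22 + 1 ≡ 1 (mod 22) and x^{22} = 1 for x ≠ 0 (Fermat). So T⁻¹(8) = 8^17 mod 23.
Repeated squaring mod 23: 8^1 ≡ 8, 8^2 ≡ 8² = 64 ≡ 18, 8^4 ≡ 18² = 324 ≡ 2, 8^8 ≡ 2² = 4, 8^16 ≡ 4² = 16. Since 17 = 16 + 1, 8^17 ≡ 16·8: 16·8 = 128 ≡ 13. So 8^17 ≡ 13 (mod 23).
Hence T⁻¹(8) = 13.

13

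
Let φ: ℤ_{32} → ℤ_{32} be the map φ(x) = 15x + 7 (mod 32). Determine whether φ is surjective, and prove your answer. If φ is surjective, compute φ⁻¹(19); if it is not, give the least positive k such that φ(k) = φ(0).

Since gcd(15, 32) = 1, 15 is invertible modulo 32. Euclid's algorithm: 32 = 2·15 + 2, 15 = 7·2 + 1; back-substituting gives 1 = 15·15 − 7·32, so 15⁻¹ ≡ 15 (mod 32).
For any y ∈ ℤ_{32}, x = 15(y − 7) mod 32 satisfies φ(x) = 15·15(y − 7) + 7 ≡ y (since 15·15 ≡ 1 mod 32). So every y has a preimage.
Hence φ is surjective.
Since φ is surjective, we find φ⁻¹(19): we need 15x ≡ 19 − 7 ≡ 12 (mod 32). Using 15⁻¹ = 15: x ≡ 15·12 = 180 = 5·32 + 20, so x = 20.
Check: φ(20) = 15·20 + 7 = 307 = 9·32 + 19 ≡ 19 (mod 32).

20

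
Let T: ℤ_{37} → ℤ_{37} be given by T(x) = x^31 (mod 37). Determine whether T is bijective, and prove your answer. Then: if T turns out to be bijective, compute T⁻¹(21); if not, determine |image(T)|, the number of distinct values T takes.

25

Since 37 is prime, the nonzero elements of ℤ_{37} form a cyclic group of order 36.
As gcd(31, 36) = 1, raising to the 31st power is a bijection on this group: if u^31 ≡ v^31 then (uv^{−1})^31 = 1, and the only element of order dividing gcd(31, 36) = 1 is 1, so u = v.
With T(0) = 0 this makes T injective on all of ℤ_{37}, hence bijective (finite equal-size domain and codomain). In particular T is bijective.
Since T is bijective, we find the preimage of 21. The inverse of x ↦ x^31 on (ℤ_{37})^× is x ↦ x^7, because 31·7 = 217 = 6·36 + 1 ≡ 1 (mod 36) and x^{36} = 1 for x ≠ 0 (Fermat). So T⁻¹(21) = 21^7 mod 37.
Repeated squaring mod 37: 21^1 ≡ 21, 21^2 ≡ 21² = 441 ≡ 34, 21^4 ≡ 34² = 1156 ≡ 9. Since 7 = 4 + 2 + 1, 21^7 ≡ 9·34·21: 9·34 = 306 ≡ 10, then 10·21 = 210 ≡ 25. So 21^7 ≡ 25 (mod 37).
Hence T⁻¹(21) = 25.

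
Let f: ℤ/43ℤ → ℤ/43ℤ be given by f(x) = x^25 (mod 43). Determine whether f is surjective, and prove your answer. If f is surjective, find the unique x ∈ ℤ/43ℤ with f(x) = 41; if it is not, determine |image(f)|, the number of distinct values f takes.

Since 43 is prime, the nonzero elements of ℤ/43ℤ form a cyclic group of order 42.
As gcd(25, 42) = 1, raising to the 25th power is a bijection on this group: if u^25 ≡ v^25 then (uv^{−1})^25 = 1, and the only element of order dividing gcd(25, 42) = 1 is 1, so u = v.
With f(0) = 0 this makes f injective on all of ℤ/43ℤ, hence bijective (finite equal-size domain and codomain). In particular f is surjective.
Since f is surjective, we find the preimage of 41. The inverse of x ↦ x^25 on (ℤ/43ℤ)^× is x ↦ x^37, because 25·37 = 925 = 22·42 + 1 ≡ 1 (mod 42) and x^{42} = 1 for x ≠ 0 (Fermat). So f⁻¹(41) = 41^37 mod 43.
Repeated squaring mod 43: 41^1 ≡ 41, 41^2 ≡ 41² = 1681 ≡ 4, 41^4 ≡ 4² = 16, 41^8 ≡ 16² = 256 ≡ 41, 41^16 ≡ 41² = 1681 ≡ 4, 41^32 ≡ 4² = 16. Since 37 = 32 + 4 + 1, 41^37 ≡ 16·16·41: 16·16 = 256 ≡ 41, then 41·41 = 1681 ≡ 4. So 41^37 ≡ 4 (mod 43).
Hence f⁻¹(41) = 4.

4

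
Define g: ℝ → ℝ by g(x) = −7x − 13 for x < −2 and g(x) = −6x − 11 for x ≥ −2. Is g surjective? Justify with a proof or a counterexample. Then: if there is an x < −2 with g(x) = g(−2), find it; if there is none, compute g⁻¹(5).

-18/7

Both pieces are strictly decreasing (slopes −7 and −6), so each is injective on its own interval.
The left piece maps (−∞, −2) onto (1, ∞); the right piece maps [−2, ∞) onto (−∞, 1].
These images together cover ℝ, so g is surjective.
Because the two images are disjoint, no x < −2 has g(x) = g(−2), so we compute g⁻¹(5): 5 lies in (1, ∞), so solve −7x − 13 = 5: x = (5 + 13)/(−7) = −18/7.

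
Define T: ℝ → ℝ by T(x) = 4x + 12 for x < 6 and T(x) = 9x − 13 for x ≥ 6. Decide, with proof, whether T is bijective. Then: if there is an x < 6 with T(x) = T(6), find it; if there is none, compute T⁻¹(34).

Both pieces are strictly increasing (slopes 4 and 9), so each is injective on its own interval.
The left piece maps (−∞, 6) onto (−∞, 36); the right piece maps [6, ∞) onto [41, ∞).
The images leave a gap (36 has no preimage), so T is not surjective, hence not bijective.
Because the two images are disjoint, no x < 6 has T(x) = T(6), so we compute T⁻¹(34): 34 lies in (−∞, 36), so solve 4x + 12 = 34: x = (34 − 12)/4 = 11/2.

11/2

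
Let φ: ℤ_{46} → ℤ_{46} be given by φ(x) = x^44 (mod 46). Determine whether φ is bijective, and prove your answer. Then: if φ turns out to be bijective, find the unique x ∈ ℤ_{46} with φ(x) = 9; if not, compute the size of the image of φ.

4

φ(1) = 1^44 = 1.
φ(3): Repeated squaring mod 46: 3^1 ≡ 3, 3^2 ≡ 3² = 9, 3^4 ≡ 9² = 81 ≡ 35, 3^8 ≡ 35² = 1225 ≡ 29, 3^16 ≡ 29² = 841 ≡ 13, 3^32 ≡ 13² = 169 ≡ 31. Since 44 = 32 + 8 + 4, 3^44 ≡ 31·29·35: 31·29 = 899 ≡ 25, then 25·35 = 875 ≡ 1. So 3^44 ≡ 1 (mod 46).
So φ(1) = φ(3) = 1 while 1 ≠ 3, therefore φ is not injective, hence not bijective.
Since φ is not bijective, we determine |image(φ)|. Computing x^44 mod 46 for each x (by repeated squaring, reducing mod 46 at every step), the values φ(0), φ(1), …, φ(45) are: 0, 1, 24, 1, 24, 1, 24, 1, 24, 1, 24, 1, 24, 1, 24, 1, 24, 1, 24, 1, 24, 1, 24, 23, 24, 1, 24, 1, 24, 1, 24, 1, 24, 1, 24, 1, 24, 1, 24, 1, 24, 1, 24, 1, 24, 1.
The distinct values are {0, 1, 23, 24}; there are 4 of them.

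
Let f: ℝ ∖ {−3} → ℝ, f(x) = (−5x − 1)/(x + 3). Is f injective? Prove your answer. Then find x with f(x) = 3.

Suppose f(s) = f(t). Cross-multiplying: (−5s − 1)(t + 3) = (−5t − 1)(s + 3).
Expanding both sides and cancelling the symmetric terms leaves −14·(s − t) = 0. Since −14 ≠ 0, s = t. Therefore f is injective.
Solving f(x) = 3: cross-multiplying gives −5x − 1 = 3(x + 3), which rearranges to −8x = 10, so x = −5/4.

-5/4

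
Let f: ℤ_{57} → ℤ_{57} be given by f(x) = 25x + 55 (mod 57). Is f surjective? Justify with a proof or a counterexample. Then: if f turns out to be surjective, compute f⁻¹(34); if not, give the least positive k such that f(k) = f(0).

Recall that f is surjective if every y in the codomain equals f(x) for some x in the domain.
Since gcd(25, 57) = 1, 25 is invertible modulo 57. Euclid's algorithm: 57 = 2·25 + 7, 25 = 3·7 + 4, 7 = 1·4 + 3, 4 = 1·3 + 1; back-substituting gives 1 = 16·25 − 7·57, so 25⁻¹ ≡ 16 (mod 57).
Then y ↦ 16(y − 55) is a two-sided inverse to f, so every y ∈ ℤ_{57} has a preimage.
Thus f is surjective.
Since f is surjective, we find f⁻¹(34): we need 25x ≡ 34 − 55 ≡ 36 (mod 57). Using 25⁻¹ = 16: x ≡ 16·36 = 576 = 10·57 + 6, so x = 6.
Check: f(6) = 25·6 + 55 = 205 = 3·57 + 34 ≡ 34 (mod 57).

6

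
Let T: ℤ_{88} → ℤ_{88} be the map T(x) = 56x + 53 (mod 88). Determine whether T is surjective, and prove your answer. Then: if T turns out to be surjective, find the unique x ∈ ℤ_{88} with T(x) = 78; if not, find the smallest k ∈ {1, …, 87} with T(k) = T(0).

11

Since gcd(56, 88) = 8, we have 56x ≡ 0 (mod 8) for all x, so T(x) ≡ 5 (mod 8).
But 0 ≢ 5 (mod 8), so 0 ∈ ℤ_{88} has no preimage. Thus T is not surjective.
Since T is not surjective, we find the least positive k with T(k) = T(0): this means 56k ≡ 0 (mod 88), i.e. 88 ∣ 56k. Since gcd(56, 88) = 8, dividing through by 8 this holds exactly when 11 ∣ 7k, and as gcd(7, 11) = 1, exactly when 11 ∣ k.
The smallest positive such k is 11.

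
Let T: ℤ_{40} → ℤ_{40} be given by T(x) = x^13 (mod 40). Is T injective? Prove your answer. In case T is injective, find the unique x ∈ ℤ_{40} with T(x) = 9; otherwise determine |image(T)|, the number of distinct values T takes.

T(0) = 0^13 = 0.
T(10): Repeated squaring mod 40: 10^1 ≡ 10, 10^2 ≡ 10² = 100 ≡ 20, 10^4 ≡ 20² = 400 ≡ 0, 10^8 ≡ 0² = 0. Since 13 = 8 + 4 + 1, 10^13 ≡ 0·0·10: 0·0 = 0, then 0·10 = 0. So 10^13 ≡ 0 (mod 40).
So T(0) = T(10) = 0 while 0 ≠ 10, therefore T is not injective.
Since T is not injective, we determine |image(T)|. Computing x^13 mod 40 for each x (by repeated squaring, reducing mod 40 at every step), the values T(0), T(1), …, T(39) are: 0, 1, 32, 3, 24, 5, 16, 7, 8, 9, 0, 11, 32, 13, 24, 15, 16, 17, 8, 19, 0, 21, 32, 23, 24, 25, 16, 27, 8, 29, 0, 31, 32, 33, 24, 35, 16, 37, 8, 39.
The distinct values are {0, 1, 3, 5, 7, 8, 9, 11, 13, 15, 16, 17, 19, 21, 23, 24, 25, 27, 29, 31, 32, 33, 35, 37, 39}; there are 25 of them.

25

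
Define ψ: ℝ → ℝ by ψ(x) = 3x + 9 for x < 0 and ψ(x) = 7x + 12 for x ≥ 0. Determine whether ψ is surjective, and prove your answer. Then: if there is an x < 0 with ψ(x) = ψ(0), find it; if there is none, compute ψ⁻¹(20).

Both pieces are strictly increasing (slopes 3 and 7), so each is injective on its own interval.
The left piece maps (−∞, 0) onto (−∞, 9); the right piece maps [0, ∞) onto [12, ∞).
The union (−∞, 9) ∪ [12, ∞) omits the interval between 9 and 12; in particular 9 has no preimage. So ψ is not surjective.
Because the two images are disjoint, no x < 0 has ψ(x) = ψ(0), so we compute ψ⁻¹(20): 20 lies in [12, ∞), so solve 7x + 12 = 20: x = (20 − 12)/7 = 8/7.

8/7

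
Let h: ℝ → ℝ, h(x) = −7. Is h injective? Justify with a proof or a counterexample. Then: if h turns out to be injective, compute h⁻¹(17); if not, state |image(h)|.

h(0) = −7 = h(1) with 0 ≠ 1, so h is not injective.
Since h is not injective, we state |image(h)|: the image of h is {−7}, which has 1 element.

1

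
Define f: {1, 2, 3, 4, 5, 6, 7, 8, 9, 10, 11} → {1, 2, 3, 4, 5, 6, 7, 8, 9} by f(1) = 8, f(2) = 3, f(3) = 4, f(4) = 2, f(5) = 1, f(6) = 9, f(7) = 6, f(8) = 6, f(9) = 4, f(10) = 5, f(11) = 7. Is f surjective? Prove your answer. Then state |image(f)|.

Every element of the codomain has a preimage: 1 = f(5), 2 = f(4), 3 = f(2), 4 = f(3), 5 = f(10), 6 = f(7), 7 = f(11), 8 = f(1), 9 = f(6).
Hence f is surjective.
The image of f is {1, 2, 3, 4, 5, 6, 7, 8, 9}, which has 9 elements.

9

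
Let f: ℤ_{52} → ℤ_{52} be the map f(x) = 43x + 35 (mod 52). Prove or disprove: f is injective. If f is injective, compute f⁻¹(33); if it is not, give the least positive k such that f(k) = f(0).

6

If f(s) = f(t), then 43s ≡ 43t (mod 52). Because gcd(43, 52) = 1, we may cancel 43 to get s ≡ t (mod 52).
So f is injective.
We now compute 43⁻¹ mod 52 explicitly. Euclid's algorithm: 52 = 1·43 + 9, 43 = 4·9 + 7, 9 = 1·7 + 2, 7 = 3·2 + 1; back-substituting gives 1 = 23·43 − 19·52, so 43⁻¹ ≡ 23 (mod 52).
Since f is injective, we compute f⁻¹(33): solve 43x + 35 ≡ 33 (mod 52), i.e. 43x ≡ 50 (mod 52).
Multiplying by 43⁻¹ = 23 gives x ≡ 23·50 = 1150 = 22·52 + 6 ≡ 6 (mod 52).
Check: f(6) = 43·6 + 35 = 293 = 5·52 + 33 ≡ 33 (mod 52).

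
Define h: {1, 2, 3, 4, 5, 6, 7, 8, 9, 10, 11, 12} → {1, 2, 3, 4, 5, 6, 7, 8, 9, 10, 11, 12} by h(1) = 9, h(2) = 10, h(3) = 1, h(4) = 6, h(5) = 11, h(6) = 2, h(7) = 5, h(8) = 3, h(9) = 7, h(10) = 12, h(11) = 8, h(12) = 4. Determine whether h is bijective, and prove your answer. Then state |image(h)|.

The values 9, 10, 1, 6, 11, 2, 5, 3, 7, 12, 8, 4 are a permutation of {1, 2, 3, 4, 5, 6, 7, 8, 9, 10, 11, 12}: each element appears exactly once.
So h is injective and surjective, hence bijective.
The image of h is {1, 2, 3, 4, 5, 6, 7, 8, 9, 10, 11, 12}, which has 12 elements.

12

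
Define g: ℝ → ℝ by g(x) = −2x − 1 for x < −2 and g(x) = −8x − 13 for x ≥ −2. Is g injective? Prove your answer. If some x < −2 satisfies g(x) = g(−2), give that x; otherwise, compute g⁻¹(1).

-7/4

Both pieces are strictly decreasing (slopes −2 and −8), so each is injective on its own interval.
The left piece maps (−∞, −2) onto (3, ∞); the right piece maps [−2, ∞) onto (−∞, 3].
These images are disjoint, so no value is attained by both pieces. So g is injective.
Because the two images are disjoint, no x < −2 has g(x) = g(−2), so we compute g⁻¹(1): 1 lies in (−∞, 3], so solve −8x − 13 = 1: x = (1 + 13)/(−8) = −7/4.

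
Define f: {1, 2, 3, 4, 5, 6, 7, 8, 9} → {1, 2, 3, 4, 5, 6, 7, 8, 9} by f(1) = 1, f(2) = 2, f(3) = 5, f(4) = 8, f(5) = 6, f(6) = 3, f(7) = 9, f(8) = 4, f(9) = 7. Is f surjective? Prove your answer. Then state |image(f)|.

9

Every element of the codomain has a preimage: 1 = f(1), 2 = f(2), 3 = f(6), 4 = f(8), 5 = f(3), 6 = f(5), 7 = f(9), 8 = f(4), 9 = f(7).
Therefore f is surjective.
The image of f is {1, 2, 3, 4, 5, 6, 7, 8, 9}, which has 9 elements.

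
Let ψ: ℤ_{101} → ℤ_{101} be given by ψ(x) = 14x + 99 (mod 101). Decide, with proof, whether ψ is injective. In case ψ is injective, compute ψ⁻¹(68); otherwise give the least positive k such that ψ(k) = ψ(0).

5

Suppose ψ(x_1) = ψ(x_2) in ℤ_{101}. Then 14x_1 + 99 ≡ 14x_2 + 99 (mod 101), therefore 14(x_1 − x_2) ≡ 0 (mod 101).
Since gcd(14, 101) = 1, 14 is invertible modulo 101, so x_1 − x_2 ≡ 0 (mod 101), i.e. x_1 = x_2.
Hence ψ is injective.
We now compute 14⁻¹ mod 101 explicitly. Euclid's algorithm: 101 = 7·14 + 3, 14 = 4·3 + 2, 3 = 1·2 + 1; back-substituting gives 1 = 65·14 − 9·101, so 14⁻¹ ≡ 65 (mod 101).
Since ψ is injective, we find ψ⁻¹(68): we need 14x ≡ 68 − 99 ≡ 70 (mod 101). Using 14⁻¹ = 65: x ≡ 65·70 = 4550 = 45·101 + 5, so x = 5.
Check: ψ(5) = 14·5 + 99 = 169 = 1·101 + 68 ≡ 68 (mod 101).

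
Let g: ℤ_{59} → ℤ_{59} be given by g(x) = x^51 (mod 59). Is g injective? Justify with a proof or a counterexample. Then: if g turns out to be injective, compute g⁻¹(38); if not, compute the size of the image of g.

Since 59 is prime, the nonzero elements of ℤ_{59} form a cyclic group of order 58.
As gcd(51, 58) = 1, raising to the 51st power is a bijection on this group: if u^51 ≡ v^51 then (uv^{−1})^51 = 1, and the only element of order dividing gcd(51, 58) = 1 is 1, so u = v.
With g(0) = 0 this makes g injective on all of ℤ_{59}, hence bijective (finite equal-size domain and codomain). In particular g is injective.
Since g is injective, we find the preimage of 38. The inverse of x ↦ x^51 on (ℤ_{59})^× is x ↦ x^33, because 51·33 = 1683 = 29·58 + 1 ≡ 1 (mod 58) and x^{58} = 1 for x ≠ 0 (Fermat). So g⁻¹(38) = 38^33 mod 59.
Repeated squaring mod 59: 38^1 ≡ 38, 38^2 ≡ 38² = 1444 ≡ 28, 38^4 ≡ 28² = 784 ≡ 17, 38^8 ≡ 17² = 289 ≡ 53, 38^16 ≡ 53² = 2809 ≡ 36, 38^32 ≡ 36² = 1296 ≡ 57. Since 33 = 32 + 1, 38^33 ≡ 57·38: 57·38 = 2166 ≡ 42. So 38^33 ≡ 42 (mod 59).
Hence g⁻¹(38) = 42.

42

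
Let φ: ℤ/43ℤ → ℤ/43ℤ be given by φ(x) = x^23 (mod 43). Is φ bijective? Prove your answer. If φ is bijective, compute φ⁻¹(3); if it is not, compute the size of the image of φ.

Since 43 is prime, the nonzero elements of ℤ/43ℤ form a cyclic group of order 42.
As gcd(23, 42) = 1, raising to the 23rd power is a bijection on this group: if u^23 ≡ v^23 then (uv^{−1})^23 = 1, and the only element of order dividing gcd(23, 42) = 1 is 1, so u = v.
With φ(0) = 0 this makes φ injective on all of ℤ/43ℤ, hence bijective (finite equal-size domain and codomain). In particular φ is bijective.
Since φ is bijective, we find the preimage of 3. The inverse of x ↦ x^23 on (ℤ/43ℤ)^× is x ↦ x^11, because 23·11 = 253 = 6·42 + 1 ≡ 1 (mod 42) and x^{42} = 1 for x ≠ 0 (Fermat). So φ⁻¹(3) = 3^11 mod 43.
Repeated squaring mod 43: 3^1 ≡ 3, 3^2 ≡ 3² = 9, 3^4 ≡ 9² = 81 ≡ 38, 3^8 ≡ 38² = 1444 ≡ 25. Since 11 = 8 + 2 + 1, 3^11 ≡ 25·9·3: 25·9 = 225 ≡ 10, then 10·3 = 30. So 3^11 ≡ 30 (mod 43).
Hence φ⁻¹(3) = 30.

30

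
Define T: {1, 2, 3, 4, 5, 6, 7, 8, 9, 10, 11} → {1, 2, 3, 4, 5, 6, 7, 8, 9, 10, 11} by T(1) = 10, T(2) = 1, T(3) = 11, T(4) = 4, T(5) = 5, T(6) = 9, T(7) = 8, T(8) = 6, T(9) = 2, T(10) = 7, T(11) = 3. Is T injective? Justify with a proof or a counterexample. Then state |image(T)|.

The values T(1), …, T(11) are 10, 1, 11, 4, 5, 9, 8, 6, 2, 7, 3 — all distinct.
So T(a) = T(b) only when a = b, and T is injective.
The image of T is {1, 2, 3, 4, 5, 6, 7, 8, 9, 10, 11}, which has 11 elements.

11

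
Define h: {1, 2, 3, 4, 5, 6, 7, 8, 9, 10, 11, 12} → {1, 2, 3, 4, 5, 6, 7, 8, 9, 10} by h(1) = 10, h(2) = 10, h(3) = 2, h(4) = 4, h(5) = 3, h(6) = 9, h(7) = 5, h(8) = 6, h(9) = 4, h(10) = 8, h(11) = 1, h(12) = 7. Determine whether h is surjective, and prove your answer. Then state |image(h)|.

10

Every element of the codomain has a preimage: 1 = h(11), 2 = h(3), 3 = h(5), 4 = h(4), 5 = h(7), 6 = h(8), 7 = h(12), 8 = h(10), 9 = h(6), 10 = h(1).
So h is surjective.
The image of h is {1, 2, 3, 4, 5, 6, 7, 8, 9, 10}, which has 10 elements.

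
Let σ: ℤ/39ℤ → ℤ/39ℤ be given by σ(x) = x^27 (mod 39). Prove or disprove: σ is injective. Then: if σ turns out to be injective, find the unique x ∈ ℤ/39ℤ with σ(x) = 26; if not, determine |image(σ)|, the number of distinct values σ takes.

15

σ(2): Repeated squaring mod 39: 2^1 ≡ 2, 2^2 ≡ 2² = 4, 2^4 ≡ 4² = 16, 2^8 ≡ 16² = 256 ≡ 22, 2^16 ≡ 22² = 484 ≡ 16. Since 27 = 16 + 8 + 2 + 1, 2^27 ≡ 16·22·4·2: 16·22 = 352 ≡ 1, then 1·4 = 4, then 4·2 = 8. So 2^27 ≡ 8 (mod 39).
σ(5): Repeated squaring mod 39: 5^1 ≡ 5, 5^2 ≡ 5² = 25, 5^4 ≡ 25² = 625 ≡ 1, 5^8 ≡ 1² = 1, 5^16 ≡ 1² = 1. Since 27 = 16 + 8 + 2 + 1, 5^27 ≡ 1·1·25·5: 1·1 = 1, then 1·25 = 25, then 25·5 = 125 ≡ 8. So 5^27 ≡ 8 (mod 39).
So σ(2) = σ(5) = 8 while 2 ≠ 5, therefore σ is not injective.
Since σ is not injective, we determine |image(σ)|. Computing x^27 mod 39 for each x (by repeated squaring, reducing mod 39 at every step), the values σ(0), σ(1), …, σ(38) are: 0, 1, 8, 27, 25, 8, 21, 31, 5, 27, 25, 5, 12, 13, 14, 21, 1, 38, 21, 34, 5, 18, 1, 38, 18, 25, 26, 27, 34, 14, 12, 34, 8, 18, 31, 14, 12, 31, 38.
The distinct values are {0, 1, 5, 8, 12, 13, 14, 18, 21, 25, 26, 27, 31, 34, 38}; there are 15 of them.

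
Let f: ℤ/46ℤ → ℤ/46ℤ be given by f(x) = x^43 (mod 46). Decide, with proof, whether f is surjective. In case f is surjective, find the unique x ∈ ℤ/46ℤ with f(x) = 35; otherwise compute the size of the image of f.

Computing x^43 mod 46 for each x (by repeated squaring, reducing mod 46 at every step), the values f(0), f(1), …, f(45) are: 0, 1, 12, 31, 6, 37, 4, 33, 26, 41, 30, 21, 2, 39, 28, 43, 36, 19, 32, 17, 38, 11, 22, 23, 24, 35, 8, 29, 14, 27, 10, 3, 18, 7, 44, 25, 16, 5, 20, 13, 42, 9, 40, 15, 34, 45.
Every element of ℤ/46ℤ appears exactly once in this list, so f is a bijection, and in particular surjective.
Since f is surjective, we read off the preimage of 35 from the same table: f(25) = 35, so f⁻¹(35) = 25.

25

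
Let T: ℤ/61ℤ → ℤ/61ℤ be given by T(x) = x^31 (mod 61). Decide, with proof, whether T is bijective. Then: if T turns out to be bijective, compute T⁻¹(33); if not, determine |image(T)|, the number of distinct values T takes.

Since 61 is prime, the nonzero elements of ℤ/61ℤ form a cyclic group of order 60.
As gcd(31, 60) = 1, raising to the 31st power is a bijection on this group: if u^31 ≡ v^31 then (uv^{−1})^31 = 1, and the only element of order dividing gcd(31, 60) = 1 is 1, so u = v.
With T(0) = 0 this makes T injective on all of ℤ/61ℤ, hence bijective (finite equal-size domain and codomain). In particular T is bijective.
Since T is bijective, we find the preimage of 33. The inverse of x ↦ x^31 on (ℤ/61ℤ)^× is x ↦ x^31, because 31·31 = 961 = 16·60 + 1 ≡ 1 (mod 60) and x^{60} = 1 for x ≠ 0 (Fermat). So T⁻¹(33) = 33^31 mod 61.
Repeated squaring mod 61: 33^1 ≡ 33, 33^2 ≡ 33² = 1089 ≡ 52, 33^4 ≡ 52² = 2704 ≡ 20, 33^8 ≡ 20² = 400 ≡ 34, 33^16 ≡ 34² = 1156 ≡ 58. Since 31 = 16 + 8 + 4 + 2 + 1, 33^31 ≡ 58·34·20·52·33: 58·34 = 1972 ≡ 20, then 20·20 = 400 ≡ 34, then 34·52 = 1768 ≡ 60, then 60·33 = 1980 ≡ 28. So 33^31 ≡ 28 (mod 61).
Hence T⁻¹(33) = 28.

28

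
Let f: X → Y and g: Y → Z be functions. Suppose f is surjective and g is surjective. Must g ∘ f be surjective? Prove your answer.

Let c ∈ Z. Since g is surjective, there is b ∈ Y with g(b) = c. Since f is surjective, there is a ∈ X with f(a) = b.
Then (g ∘ f)(a) = g(b) = c. So g ∘ f is surjective.

surjective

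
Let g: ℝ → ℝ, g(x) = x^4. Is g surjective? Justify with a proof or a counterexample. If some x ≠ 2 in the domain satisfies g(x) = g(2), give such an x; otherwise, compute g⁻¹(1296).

Since 4 is even, x^4 ≥ 0 for all x ∈ ℝ, so −1 ∈ ℝ has no preimage. Thus g is not surjective.
For the follow-up, such an x exists: taking x = −2 ∈ ℝ gives g(−2) = 16 = g(2) with −2 ≠ 2.

-2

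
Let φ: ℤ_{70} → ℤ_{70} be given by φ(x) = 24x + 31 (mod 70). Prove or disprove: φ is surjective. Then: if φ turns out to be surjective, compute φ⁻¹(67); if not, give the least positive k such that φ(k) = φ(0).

35

Recall: φ is surjective if every y in the codomain equals φ(x) for some x in the domain.
Since gcd(24, 70) = 2, we have 24x ≡ 0 (mod 2) for all x, so φ(x) ≡ 1 (mod 2).
But 0 ≢ 1 (mod 2), so 0 ∈ ℤ_{70} has no preimage. So φ is not surjective.
Since φ is not surjective, we find the least positive k with φ(k) = φ(0): this means 24k ≡ 0 (mod 70), i.e. 70 ∣ 24k. Since gcd(24, 70) = 2, dividing through by 2 this holds exactly when 35 ∣ 12k, and as gcd(12, 35) = 1, exactly when 35 ∣ k.
The smallest positive such k is 35.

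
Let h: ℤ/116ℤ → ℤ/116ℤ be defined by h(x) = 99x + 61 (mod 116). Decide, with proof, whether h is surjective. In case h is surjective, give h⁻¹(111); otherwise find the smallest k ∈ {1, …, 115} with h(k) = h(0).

38

Since gcd(99, 116) = 1, 99 is invertible modulo 116. Euclid's algorithm: 116 = 1·99 + 17, 99 = 5·17 + 14, 17 = 1·14 + 3, 14 = 4·3 + 2, 3 = 1·2 + 1; back-substituting gives 1 = 75·99 − 64·116, so 99⁻¹ ≡ 75 (mod 116).
Then y ↦ 75(y − 61) is a two-sided inverse to h, so every y ∈ ℤ/116ℤ has a preimage.
Therefore h is surjective.
Since h is surjective, we find h⁻¹(111): we need 99x ≡ 111 − 61 ≡ 50 (mod 116). Using 99⁻¹ = 75: x ≡ 75·50 = 3750 = 32·116 + 38, so x = 38.
Check: h(38) = 99·38 + 61 = 3823 = 32·116 + 111 ≡ 111 (mod 116).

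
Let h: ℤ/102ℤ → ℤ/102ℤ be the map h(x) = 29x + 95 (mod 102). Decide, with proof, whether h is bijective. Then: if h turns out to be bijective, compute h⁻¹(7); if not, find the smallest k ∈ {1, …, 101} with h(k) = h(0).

4

Recall that h is injective if h(s) = h(t) implies s = t.
Suppose h(s) = h(t) in ℤ/102ℤ. Then 29s + 95 ≡ 29t + 95 (mod 102), therefore 29(s − t) ≡ 0 (mod 102).
Since gcd(29, 102) = 1, 29 is invertible modulo 102, hence s − t ≡ 0 (mod 102), i.e. s = t.
We now compute 29⁻¹ mod 102 explicitly. Euclid's algorithm: 102 = 3·29 + 15, 29 = 1·15 + 14, 15 = 1·14 + 1; back-substituting gives 1 = 95·29 − 27·102, so 29⁻¹ ≡ 95 (mod 102).
For any y ∈ ℤ/102ℤ, x = 95(y − 95) mod 102 satisfies h(x) = 29·95(y − 95) + 95 ≡ y (since 29·95 ≡ 1 mod 102). So every y has a preimage.
Thus h is bijective.
Since h is bijective, we find h⁻¹(7): we need 29x ≡ 7 − 95 ≡ 14 (mod 102). Using 29⁻¹ = 95: x ≡ 95·14 = 1330 = 13·102 + 4, so x = 4.
Check: h(4) = 29·4 + 95 = 211 = 2·102 + 7 ≡ 7 (mod 102).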